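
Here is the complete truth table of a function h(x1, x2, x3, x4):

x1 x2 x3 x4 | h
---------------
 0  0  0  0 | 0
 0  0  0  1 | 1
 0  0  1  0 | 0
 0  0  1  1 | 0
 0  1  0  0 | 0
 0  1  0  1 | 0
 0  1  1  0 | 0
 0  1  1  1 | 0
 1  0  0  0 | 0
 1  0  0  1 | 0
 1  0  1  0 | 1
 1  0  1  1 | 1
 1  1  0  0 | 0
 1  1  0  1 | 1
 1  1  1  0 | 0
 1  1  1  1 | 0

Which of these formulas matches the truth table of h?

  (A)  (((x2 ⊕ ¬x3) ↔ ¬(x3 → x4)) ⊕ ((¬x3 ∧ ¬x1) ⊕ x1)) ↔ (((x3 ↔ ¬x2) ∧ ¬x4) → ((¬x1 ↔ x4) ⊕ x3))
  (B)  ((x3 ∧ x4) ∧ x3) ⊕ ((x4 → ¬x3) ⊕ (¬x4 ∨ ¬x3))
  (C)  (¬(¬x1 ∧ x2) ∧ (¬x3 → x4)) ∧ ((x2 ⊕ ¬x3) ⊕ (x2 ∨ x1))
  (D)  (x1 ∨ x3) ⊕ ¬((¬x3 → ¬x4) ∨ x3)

(A): at (0,0,0,0) it gives 1, but h = 0 — eliminated.
(B): at (0,0,0,1) it gives 0, but h = 1 — eliminated.
(D): at (0,0,1,0) it gives 1, but h = 0 — eliminated.
Only (C) survives; checking it on all 16 rows confirms it matches h.

C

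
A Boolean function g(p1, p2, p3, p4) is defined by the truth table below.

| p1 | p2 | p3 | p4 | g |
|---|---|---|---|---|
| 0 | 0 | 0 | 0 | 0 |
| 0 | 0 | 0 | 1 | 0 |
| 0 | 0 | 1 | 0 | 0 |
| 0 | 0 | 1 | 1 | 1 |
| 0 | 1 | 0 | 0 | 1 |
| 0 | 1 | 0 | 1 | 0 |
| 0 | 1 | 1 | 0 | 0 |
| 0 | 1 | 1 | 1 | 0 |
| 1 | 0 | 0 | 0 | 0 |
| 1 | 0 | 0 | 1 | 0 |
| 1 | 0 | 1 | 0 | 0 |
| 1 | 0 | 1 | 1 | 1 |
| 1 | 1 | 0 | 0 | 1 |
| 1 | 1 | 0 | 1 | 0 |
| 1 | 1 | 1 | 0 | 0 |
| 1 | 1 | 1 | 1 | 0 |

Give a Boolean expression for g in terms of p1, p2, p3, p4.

Collect the rows where g=1 — (0,0,1,1), (0,1,0,0), (1,0,1,1), (1,1,0,0) — and write one minterm per row: ¬p1·¬p2·p3·p4, ¬p1·p2·¬p3·¬p4, p1·¬p2·p3·p4, p1·p2·¬p3·¬p4. Their union (logical OR) reproduces the table exactly.

g(p1, p2, p3, p4) = (((((~p1 & ~p2) & p3) & p4) | (((~p1 & p2) & ~p3) & ~p4)) | (((p1 & ~p2) & p3) & p4)) | (((p1 & p2) & ~p3) & ~p4)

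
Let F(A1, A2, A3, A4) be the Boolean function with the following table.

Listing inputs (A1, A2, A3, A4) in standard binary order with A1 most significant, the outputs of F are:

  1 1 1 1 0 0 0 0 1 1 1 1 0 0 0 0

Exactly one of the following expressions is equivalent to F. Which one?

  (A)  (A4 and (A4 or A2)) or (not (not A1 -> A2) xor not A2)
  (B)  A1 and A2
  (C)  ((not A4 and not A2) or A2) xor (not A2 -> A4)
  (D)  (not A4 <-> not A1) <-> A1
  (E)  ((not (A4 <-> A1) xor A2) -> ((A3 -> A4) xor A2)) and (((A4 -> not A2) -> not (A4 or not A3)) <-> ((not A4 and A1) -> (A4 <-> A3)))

C

(A): at (0,0,0,0) it gives 0, but F = 1 — eliminated.
(B): at (0,0,0,0) it gives 0, but F = 1 — eliminated.
(D): at (0,0,0,0) it gives 0, but F = 1 — eliminated.
(E): at (0,0,0,0) it gives 0, but F = 1 — eliminated.
Only (C) survives; checking it on all 16 rows confirms it matches F.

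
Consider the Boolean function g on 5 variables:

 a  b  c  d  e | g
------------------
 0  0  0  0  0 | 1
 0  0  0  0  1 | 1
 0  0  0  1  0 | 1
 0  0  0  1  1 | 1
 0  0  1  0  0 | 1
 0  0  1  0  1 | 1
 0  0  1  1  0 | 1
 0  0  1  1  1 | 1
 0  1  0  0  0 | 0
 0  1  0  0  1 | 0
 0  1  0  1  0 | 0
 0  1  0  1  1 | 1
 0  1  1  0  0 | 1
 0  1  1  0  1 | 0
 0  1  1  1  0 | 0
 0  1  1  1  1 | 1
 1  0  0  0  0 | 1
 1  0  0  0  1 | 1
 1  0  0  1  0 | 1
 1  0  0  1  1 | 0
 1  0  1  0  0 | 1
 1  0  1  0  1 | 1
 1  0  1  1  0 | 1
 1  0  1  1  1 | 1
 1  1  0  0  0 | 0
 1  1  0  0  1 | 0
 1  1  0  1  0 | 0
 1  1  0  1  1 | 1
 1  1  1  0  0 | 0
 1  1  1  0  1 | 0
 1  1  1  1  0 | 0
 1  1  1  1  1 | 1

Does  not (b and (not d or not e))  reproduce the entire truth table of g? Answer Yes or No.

Test each input against both g and the formula:
  a=0, b=0, c=0, d=0, e=0: formula gives 1, g = 1 ✓
  a=0, b=0, c=0, d=0, e=1: formula gives 1, g = 1 ✓
  a=0, b=0, c=0, d=1, e=0: formula gives 1, g = 1 ✓
  a=0, b=0, c=0, d=1, e=1: formula gives 1, g = 1 ✓
  …
  a=0, b=1, c=1, d=0, e=0: formula gives 0, but g = 1 ✗
Since they disagree at (0,1,1,0,0), the expression is not a correct formula for g.

No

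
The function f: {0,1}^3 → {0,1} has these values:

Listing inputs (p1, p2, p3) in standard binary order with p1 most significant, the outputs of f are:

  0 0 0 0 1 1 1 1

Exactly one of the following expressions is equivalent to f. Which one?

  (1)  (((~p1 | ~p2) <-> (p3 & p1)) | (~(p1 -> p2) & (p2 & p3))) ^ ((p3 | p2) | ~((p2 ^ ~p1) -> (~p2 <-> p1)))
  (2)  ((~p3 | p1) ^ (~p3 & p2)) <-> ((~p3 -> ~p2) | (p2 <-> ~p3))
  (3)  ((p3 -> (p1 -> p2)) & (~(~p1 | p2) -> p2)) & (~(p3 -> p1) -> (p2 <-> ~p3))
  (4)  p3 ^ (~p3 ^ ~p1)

4

(1) disagrees with f on (0,0,0) (formula → 1, table → 0); rule it out.
(2) disagrees with f on (0,0,0) (formula → 1, table → 0); rule it out.
(3) disagrees with f on (0,0,0) (formula → 1, table → 0); rule it out.
That leaves (4). Evaluating it on every row reproduces the table of f exactly.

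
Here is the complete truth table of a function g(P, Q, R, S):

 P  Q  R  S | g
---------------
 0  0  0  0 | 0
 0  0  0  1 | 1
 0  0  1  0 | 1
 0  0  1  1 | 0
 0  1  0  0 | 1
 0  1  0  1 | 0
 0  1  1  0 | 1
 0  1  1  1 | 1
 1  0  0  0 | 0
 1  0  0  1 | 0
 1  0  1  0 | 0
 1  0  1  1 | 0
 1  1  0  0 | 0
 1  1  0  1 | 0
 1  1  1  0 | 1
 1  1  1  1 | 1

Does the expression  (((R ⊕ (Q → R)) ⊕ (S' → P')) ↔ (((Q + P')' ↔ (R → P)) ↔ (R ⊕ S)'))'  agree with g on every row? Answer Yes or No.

Evaluate (((R ⊕ (Q → R)) ⊕ (S' → P')) ↔ (((Q + P')' ↔ (R → P)) ↔ (R ⊕ S)'))' on each row and compare to g:
  P=0, Q=0, R=0, S=0: formula gives 0, g = 0 ✓
  P=0, Q=0, R=0, S=1: formula gives 1, g = 1 ✓
  P=0, Q=0, R=1, S=0: formula gives 1, g = 1 ✓
  P=0, Q=0, R=1, S=1: formula gives 0, g = 0 ✓
  …
  P=0, Q=1, R=1, S=1: formula gives 0, but g = 1 ✗
A single disagreement suffices: at (0,1,1,1) they differ, so the formula does not compute g.

No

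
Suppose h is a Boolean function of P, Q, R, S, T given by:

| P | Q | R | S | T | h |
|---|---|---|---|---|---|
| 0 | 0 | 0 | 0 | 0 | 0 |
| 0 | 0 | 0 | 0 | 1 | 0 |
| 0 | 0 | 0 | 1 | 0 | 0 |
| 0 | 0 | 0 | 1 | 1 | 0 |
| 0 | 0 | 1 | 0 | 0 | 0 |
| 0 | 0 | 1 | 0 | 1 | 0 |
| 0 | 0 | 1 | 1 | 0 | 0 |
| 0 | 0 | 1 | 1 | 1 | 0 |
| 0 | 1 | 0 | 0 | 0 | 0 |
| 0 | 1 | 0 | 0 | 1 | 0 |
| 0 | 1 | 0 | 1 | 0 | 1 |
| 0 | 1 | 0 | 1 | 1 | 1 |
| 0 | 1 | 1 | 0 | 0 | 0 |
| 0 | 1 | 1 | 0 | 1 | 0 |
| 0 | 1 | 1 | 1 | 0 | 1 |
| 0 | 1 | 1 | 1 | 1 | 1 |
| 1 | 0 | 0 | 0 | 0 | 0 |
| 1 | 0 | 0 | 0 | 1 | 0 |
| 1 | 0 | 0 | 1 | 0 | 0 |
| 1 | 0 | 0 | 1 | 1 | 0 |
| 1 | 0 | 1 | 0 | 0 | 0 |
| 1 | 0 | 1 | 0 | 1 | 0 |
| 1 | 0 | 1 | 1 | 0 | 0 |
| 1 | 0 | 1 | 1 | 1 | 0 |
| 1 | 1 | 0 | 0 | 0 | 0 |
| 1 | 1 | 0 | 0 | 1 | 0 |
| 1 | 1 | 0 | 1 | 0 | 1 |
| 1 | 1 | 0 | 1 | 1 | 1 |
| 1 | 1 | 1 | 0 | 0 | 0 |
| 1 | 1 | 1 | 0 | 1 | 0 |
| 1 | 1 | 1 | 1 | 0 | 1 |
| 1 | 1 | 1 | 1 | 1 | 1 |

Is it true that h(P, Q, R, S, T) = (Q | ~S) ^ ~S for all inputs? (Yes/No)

Evaluate (Q | ~S) ^ ~S on each row and compare to h:
  P=0, Q=0, R=0, S=0, T=0: formula gives 0, h = 0 ✓
  P=0, Q=0, R=0, S=0, T=1: formula gives 0, h = 0 ✓
  P=0, Q=0, R=0, S=1, T=0: formula gives 0, h = 0 ✓
  P=0, Q=0, R=0, S=1, T=1: formula gives 0, h = 0 ✓
  …and likewise for the remaining 28 rows.
Every row agrees, so the formula is equivalent.

Yes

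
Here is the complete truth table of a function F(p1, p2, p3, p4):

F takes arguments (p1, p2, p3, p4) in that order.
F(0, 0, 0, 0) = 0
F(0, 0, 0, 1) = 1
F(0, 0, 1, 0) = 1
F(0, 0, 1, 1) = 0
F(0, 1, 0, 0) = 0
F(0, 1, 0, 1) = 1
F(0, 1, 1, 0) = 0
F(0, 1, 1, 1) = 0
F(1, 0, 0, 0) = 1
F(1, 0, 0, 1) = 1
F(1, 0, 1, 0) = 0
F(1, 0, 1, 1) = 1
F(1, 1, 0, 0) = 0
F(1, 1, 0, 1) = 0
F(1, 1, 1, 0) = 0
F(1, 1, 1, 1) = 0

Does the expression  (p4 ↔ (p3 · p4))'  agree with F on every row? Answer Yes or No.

No

Test each input against both F and the formula:
  p1=0, p2=0, p3=0, p4=0: formula gives 0, F = 0 ✓
  p1=0, p2=0, p3=0, p4=1: formula gives 1, F = 1 ✓
  p1=0, p2=0, p3=1, p4=0: formula gives 0, but F = 1 ✗
Since they disagree at (0,0,1,0), the expression is not a correct formula for F.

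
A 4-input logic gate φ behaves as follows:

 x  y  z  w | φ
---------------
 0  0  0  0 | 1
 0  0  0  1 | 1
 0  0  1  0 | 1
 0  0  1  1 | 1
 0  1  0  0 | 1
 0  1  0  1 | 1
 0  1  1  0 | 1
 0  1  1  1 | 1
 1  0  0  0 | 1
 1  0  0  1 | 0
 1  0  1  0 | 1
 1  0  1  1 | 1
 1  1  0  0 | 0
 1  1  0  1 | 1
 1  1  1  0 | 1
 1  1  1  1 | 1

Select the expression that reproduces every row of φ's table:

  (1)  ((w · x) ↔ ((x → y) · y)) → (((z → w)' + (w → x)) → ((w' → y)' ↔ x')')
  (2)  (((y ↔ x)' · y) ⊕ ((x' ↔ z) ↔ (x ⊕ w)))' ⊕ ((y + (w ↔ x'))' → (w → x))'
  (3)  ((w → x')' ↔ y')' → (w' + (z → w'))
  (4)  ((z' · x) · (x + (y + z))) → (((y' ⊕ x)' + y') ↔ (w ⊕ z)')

4

(1) fails at (0,0,0,0): the formula yields 0, φ is 1.
(2) fails at (0,0,0,0): the formula yields 0, φ is 1.
(3) fails at (0,0,1,1): the formula yields 0, φ is 1.
(4) is the remaining candidate, and it agrees with φ on all 16 inputs.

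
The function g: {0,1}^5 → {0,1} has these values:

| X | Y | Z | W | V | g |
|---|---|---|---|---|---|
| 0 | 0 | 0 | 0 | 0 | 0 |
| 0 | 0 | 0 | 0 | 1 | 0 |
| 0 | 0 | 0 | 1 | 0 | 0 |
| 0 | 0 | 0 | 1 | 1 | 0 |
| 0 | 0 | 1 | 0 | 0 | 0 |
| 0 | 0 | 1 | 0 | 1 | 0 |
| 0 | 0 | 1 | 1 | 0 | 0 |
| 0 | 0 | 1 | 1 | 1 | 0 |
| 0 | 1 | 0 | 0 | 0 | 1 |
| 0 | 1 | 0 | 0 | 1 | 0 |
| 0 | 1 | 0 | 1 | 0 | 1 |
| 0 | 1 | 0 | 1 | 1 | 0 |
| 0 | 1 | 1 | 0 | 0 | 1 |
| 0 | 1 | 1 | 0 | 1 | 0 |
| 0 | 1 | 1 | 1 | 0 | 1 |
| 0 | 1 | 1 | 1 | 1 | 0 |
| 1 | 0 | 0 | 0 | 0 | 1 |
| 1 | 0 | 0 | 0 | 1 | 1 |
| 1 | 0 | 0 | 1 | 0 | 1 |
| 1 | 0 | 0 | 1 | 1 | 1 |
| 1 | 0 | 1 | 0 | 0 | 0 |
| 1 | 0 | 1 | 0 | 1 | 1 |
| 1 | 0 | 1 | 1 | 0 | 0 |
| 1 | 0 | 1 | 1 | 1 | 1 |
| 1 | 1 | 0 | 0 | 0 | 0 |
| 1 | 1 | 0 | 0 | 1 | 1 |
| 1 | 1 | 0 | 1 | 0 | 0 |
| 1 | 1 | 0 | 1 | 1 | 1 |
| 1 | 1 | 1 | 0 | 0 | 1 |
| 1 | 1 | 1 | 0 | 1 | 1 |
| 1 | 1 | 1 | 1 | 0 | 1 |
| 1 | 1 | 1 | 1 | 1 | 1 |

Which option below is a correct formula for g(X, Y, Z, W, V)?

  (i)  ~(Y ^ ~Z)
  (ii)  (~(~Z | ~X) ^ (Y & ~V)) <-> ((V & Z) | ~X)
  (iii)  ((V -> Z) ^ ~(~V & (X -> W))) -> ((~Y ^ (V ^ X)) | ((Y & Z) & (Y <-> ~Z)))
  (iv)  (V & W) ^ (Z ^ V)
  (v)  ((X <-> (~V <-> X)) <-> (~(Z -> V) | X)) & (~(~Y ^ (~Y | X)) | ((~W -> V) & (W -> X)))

(i) fails at (0,0,1,0,0): the formula yields 1, g is 0.
(iii) fails at (0,0,0,0,0): the formula yields 1, g is 0.
(iv) fails at (0,0,0,0,1): the formula yields 1, g is 0.
(v) fails at (0,0,0,0,1): the formula yields 1, g is 0.
(ii) is the remaining candidate, and it agrees with g on all 32 inputs.

ii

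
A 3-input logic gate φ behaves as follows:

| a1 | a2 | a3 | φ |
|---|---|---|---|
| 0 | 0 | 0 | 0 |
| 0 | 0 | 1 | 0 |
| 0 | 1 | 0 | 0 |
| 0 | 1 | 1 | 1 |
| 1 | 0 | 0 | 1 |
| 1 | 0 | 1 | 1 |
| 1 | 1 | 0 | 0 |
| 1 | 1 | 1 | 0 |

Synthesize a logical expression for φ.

φ=1 on 3 inputs: (0,1,1), (1,0,0), (1,0,1). Reading each as a conjunction of literals (¬a1·a2·a3, a1·¬a2·¬a3, a1·¬a2·a3) and taking the OR gives the canonical DNF.

φ(a1, a2, a3) = (((~a1 & a2) & a3) | ((a1 & ~a2) & ~a3)) | ((a1 & ~a2) & a3)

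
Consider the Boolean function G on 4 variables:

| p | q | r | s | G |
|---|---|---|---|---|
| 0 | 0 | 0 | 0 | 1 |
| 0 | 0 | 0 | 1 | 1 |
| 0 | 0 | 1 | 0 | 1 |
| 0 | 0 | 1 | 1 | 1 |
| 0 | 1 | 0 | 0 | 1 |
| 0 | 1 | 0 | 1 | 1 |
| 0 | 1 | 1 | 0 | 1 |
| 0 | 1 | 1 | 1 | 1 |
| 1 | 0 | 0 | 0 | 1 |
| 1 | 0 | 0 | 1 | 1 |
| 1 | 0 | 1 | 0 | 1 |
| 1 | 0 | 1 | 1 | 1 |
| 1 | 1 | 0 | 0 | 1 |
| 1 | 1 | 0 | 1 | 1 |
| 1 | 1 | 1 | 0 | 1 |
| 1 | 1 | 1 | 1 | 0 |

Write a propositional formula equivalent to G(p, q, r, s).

The output is 0 only when every input is 1 — NAND of all inputs.

G(p, q, r, s) = (((p · q) · r) · s)'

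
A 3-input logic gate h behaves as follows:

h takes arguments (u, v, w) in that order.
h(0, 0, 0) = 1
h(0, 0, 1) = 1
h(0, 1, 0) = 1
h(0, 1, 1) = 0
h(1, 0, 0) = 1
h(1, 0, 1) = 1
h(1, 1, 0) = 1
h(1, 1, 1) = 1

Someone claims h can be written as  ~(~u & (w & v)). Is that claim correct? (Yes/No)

Test each input against both h and the formula:
  u=0, v=0, w=0: formula gives 1, h = 1 ✓
  u=0, v=0, w=1: formula gives 1, h = 1 ✓
  u=0, v=1, w=0: formula gives 1, h = 1 ✓
  u=0, v=1, w=1: formula gives 0, h = 0 ✓
  u=1, v=0, w=0: formula gives 1, h = 1 ✓
  …and likewise for the remaining 3 rows.
All 8 rows match — the expression computes h exactly.

Yes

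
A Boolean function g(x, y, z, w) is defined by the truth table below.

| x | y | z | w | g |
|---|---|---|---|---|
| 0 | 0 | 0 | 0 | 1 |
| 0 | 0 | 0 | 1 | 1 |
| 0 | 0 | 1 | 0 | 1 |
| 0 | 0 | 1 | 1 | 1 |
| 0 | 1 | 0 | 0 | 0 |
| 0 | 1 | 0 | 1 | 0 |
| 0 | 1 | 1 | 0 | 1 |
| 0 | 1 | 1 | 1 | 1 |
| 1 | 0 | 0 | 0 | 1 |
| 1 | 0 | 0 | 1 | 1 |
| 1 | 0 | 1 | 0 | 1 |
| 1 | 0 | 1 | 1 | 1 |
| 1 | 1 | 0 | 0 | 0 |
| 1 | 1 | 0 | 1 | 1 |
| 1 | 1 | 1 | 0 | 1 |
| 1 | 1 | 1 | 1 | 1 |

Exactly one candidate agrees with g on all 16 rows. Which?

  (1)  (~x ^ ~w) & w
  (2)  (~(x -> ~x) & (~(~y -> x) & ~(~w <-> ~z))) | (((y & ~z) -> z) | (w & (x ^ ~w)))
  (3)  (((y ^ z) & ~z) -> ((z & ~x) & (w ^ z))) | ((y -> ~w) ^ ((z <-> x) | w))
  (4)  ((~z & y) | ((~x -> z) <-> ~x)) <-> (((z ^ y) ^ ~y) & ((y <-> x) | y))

2

(1): at (0,0,0,0) it gives 0, but g = 1 — eliminated.
(3): at (0,1,0,1) it gives 1, but g = 0 — eliminated.
(4): at (0,0,0,0) it gives 0, but g = 1 — eliminated.
(2) is the remaining candidate, and it agrees with g on all 16 inputs.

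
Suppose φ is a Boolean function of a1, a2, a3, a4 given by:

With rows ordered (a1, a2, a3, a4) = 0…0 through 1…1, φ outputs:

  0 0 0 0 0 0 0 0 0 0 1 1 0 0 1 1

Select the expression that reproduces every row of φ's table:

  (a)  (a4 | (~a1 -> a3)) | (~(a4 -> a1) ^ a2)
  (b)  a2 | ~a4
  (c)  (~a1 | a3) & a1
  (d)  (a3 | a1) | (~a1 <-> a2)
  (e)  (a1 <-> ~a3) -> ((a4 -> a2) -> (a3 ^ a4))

(a) fails at (0,0,0,1): the formula yields 1, φ is 0.
(b) fails at (0,0,0,0): the formula yields 1, φ is 0.
(d) fails at (0,0,1,0): the formula yields 1, φ is 0.
(e) fails at (0,0,0,0): the formula yields 1, φ is 0.
That leaves (c). Evaluating it on every row reproduces the table of φ exactly.

c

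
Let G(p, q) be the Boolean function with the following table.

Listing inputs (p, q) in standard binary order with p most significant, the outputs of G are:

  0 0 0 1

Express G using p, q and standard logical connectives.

G(p, q) = p and q

The output is 1 only when every input is 1 — the AND of all inputs.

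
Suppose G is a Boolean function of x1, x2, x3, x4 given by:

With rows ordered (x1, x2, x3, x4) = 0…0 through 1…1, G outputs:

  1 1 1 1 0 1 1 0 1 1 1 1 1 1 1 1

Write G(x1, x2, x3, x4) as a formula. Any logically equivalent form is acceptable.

There are just 2 zero rows: (0,1,0,0), (0,1,1,1). Their minterms are ¬x1·x2·¬x3·¬x4, ¬x1·x2·x3·x4; the OR of those covers precisely the 0-outputs, and negating it yields G.

G(x1, x2, x3, x4) = not ((((not x1 and x2) and not x3) and not x4) or (((not x1 and x2) and x3) and x4))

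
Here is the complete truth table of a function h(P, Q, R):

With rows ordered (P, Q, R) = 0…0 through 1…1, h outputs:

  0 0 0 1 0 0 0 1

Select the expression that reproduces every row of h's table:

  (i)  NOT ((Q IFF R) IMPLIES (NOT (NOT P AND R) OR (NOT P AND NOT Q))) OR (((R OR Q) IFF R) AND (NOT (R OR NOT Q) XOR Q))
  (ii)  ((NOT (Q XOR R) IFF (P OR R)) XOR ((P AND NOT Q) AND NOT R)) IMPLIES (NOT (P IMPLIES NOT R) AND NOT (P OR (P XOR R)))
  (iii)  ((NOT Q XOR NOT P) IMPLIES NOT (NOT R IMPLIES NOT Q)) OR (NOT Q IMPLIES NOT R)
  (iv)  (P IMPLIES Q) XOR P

(ii): at (0,0,0) it gives 1, but h = 0 — eliminated.
(iii): at (0,0,0) it gives 1, but h = 0 — eliminated.
(iv): at (0,0,0) it gives 1, but h = 0 — eliminated.
(i) is the remaining candidate, and it agrees with h on all 8 inputs.

i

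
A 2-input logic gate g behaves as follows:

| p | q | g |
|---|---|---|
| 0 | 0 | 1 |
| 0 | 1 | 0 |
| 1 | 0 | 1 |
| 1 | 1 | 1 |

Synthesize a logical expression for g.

g(p, q) = q -> p

This is q → p (false only at 0,1).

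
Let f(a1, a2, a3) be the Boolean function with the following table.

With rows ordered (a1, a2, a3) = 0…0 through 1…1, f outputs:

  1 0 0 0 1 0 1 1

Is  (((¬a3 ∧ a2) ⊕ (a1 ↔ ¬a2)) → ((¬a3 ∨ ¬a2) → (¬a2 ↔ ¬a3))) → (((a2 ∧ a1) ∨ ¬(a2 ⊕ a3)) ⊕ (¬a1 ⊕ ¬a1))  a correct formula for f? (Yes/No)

No

Check the formula against f row by row:
  a1=0, a2=0, a3=0: formula gives 1, f = 1 ✓
  a1=0, a2=0, a3=1: formula gives 0, f = 0 ✓
  a1=0, a2=1, a3=0: formula gives 0, f = 0 ✓
  a1=0, a2=1, a3=1: formula gives 1, but f = 0 ✗
A single disagreement suffices: at (0,1,1) they differ, so the formula does not compute f.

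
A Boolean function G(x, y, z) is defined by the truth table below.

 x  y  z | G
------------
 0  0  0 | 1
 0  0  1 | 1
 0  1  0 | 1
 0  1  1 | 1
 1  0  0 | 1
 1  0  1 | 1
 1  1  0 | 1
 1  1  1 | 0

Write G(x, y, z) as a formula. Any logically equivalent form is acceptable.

The output is 0 only when every input is 1 — NAND of all inputs.

G(x, y, z) = not ((x and y) and z)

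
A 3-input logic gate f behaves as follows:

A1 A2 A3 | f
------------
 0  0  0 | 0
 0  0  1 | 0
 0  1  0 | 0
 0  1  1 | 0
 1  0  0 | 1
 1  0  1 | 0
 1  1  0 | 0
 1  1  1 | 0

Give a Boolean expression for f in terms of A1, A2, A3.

f is 1 on exactly one input, (1,0,0), whose minterm is A1·¬A2·¬A3. So f is just that conjunction.

f(A1, A2, A3) = (A1 and not A2) and not A3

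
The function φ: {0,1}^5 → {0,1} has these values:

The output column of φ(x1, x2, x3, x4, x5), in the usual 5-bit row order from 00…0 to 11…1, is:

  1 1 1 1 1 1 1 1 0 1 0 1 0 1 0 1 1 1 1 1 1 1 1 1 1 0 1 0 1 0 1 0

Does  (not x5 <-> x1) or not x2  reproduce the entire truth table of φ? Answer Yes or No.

Yes

Test each input against both φ and the formula:
  x1=0, x2=0, x3=0, x4=0, x5=0: formula gives 1, φ = 1 ✓
  x1=0, x2=0, x3=0, x4=0, x5=1: formula gives 1, φ = 1 ✓
  x1=0, x2=0, x3=0, x4=1, x5=0: formula gives 1, φ = 1 ✓
  x1=0, x2=0, x3=0, x4=1, x5=1: formula gives 1, φ = 1 ✓
  …and likewise for the remaining 28 rows.
No disagreement on any input; they are logically equivalent.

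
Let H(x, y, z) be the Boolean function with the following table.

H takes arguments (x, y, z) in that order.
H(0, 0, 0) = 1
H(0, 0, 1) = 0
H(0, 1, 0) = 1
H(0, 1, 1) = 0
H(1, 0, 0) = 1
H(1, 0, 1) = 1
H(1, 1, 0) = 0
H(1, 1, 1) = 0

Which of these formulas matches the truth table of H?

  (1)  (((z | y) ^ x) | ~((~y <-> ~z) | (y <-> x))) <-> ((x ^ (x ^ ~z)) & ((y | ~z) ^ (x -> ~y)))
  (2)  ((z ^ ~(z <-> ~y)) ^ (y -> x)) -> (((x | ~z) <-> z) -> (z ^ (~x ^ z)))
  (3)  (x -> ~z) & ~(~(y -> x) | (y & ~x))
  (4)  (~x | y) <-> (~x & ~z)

(1) disagrees with H on (0,1,0) (formula → 0, table → 1); rule it out.
(2) disagrees with H on (0,0,1) (formula → 1, table → 0); rule it out.
(3) disagrees with H on (0,0,1) (formula → 1, table → 0); rule it out.
That leaves (4). Evaluating it on every row reproduces the table of H exactly.

4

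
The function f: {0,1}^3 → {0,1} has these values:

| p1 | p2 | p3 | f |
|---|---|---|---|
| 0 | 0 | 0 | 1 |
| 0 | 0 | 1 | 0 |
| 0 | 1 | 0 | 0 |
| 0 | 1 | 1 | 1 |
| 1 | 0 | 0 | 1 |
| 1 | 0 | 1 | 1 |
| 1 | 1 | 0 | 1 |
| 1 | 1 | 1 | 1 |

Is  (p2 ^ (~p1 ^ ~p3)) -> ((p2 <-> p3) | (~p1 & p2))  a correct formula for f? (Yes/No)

No

Evaluate (p2 ^ (~p1 ^ ~p3)) -> ((p2 <-> p3) | (~p1 & p2)) on each row and compare to f:
  p1=0, p2=0, p3=0: formula gives 1, f = 1 ✓
  p1=0, p2=0, p3=1: formula gives 0, f = 0 ✓
  p1=0, p2=1, p3=0: formula gives 1, but f = 0 ✗
A single disagreement suffices: at (0,1,0) they differ, so the formula does not compute f.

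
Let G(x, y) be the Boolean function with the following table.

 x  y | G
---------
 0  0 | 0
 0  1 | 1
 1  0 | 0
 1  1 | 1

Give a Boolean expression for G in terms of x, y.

G(x, y) = y

The output simply equals y.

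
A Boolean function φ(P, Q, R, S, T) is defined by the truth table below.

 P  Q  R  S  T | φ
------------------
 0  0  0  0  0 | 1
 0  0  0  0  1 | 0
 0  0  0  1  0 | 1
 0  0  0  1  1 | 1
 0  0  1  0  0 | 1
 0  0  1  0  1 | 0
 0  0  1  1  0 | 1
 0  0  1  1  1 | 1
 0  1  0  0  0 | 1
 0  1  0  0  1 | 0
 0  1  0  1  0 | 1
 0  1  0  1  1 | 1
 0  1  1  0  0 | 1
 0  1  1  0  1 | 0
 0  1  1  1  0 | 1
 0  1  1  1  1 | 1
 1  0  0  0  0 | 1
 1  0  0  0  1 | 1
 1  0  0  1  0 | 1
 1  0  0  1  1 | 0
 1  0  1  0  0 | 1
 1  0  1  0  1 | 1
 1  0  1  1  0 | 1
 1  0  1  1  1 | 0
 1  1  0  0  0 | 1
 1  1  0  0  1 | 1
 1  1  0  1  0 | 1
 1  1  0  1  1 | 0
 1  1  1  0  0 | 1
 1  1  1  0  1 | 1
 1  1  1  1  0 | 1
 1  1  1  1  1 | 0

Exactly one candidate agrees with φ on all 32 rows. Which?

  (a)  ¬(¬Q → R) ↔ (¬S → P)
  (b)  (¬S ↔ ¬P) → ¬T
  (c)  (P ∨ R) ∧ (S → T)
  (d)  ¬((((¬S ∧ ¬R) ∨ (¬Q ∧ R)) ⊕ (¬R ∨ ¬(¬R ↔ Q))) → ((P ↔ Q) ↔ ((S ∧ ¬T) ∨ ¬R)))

b

(a) disagrees with φ on (0,0,0,0,0) (formula → 0, table → 1); rule it out.
(c) disagrees with φ on (0,0,0,0,0) (formula → 0, table → 1); rule it out.
(d) disagrees with φ on (0,0,0,0,0) (formula → 0, table → 1); rule it out.
(b) is the remaining candidate, and it agrees with φ on all 32 inputs.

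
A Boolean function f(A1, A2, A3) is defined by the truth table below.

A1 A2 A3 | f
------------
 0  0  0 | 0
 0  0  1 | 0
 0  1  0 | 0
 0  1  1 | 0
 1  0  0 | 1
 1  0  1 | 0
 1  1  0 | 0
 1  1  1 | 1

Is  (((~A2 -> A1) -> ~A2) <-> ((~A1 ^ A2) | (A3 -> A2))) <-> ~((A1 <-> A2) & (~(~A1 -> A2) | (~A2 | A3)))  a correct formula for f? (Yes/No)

Evaluate (((~A2 -> A1) -> ~A2) <-> ((~A1 ^ A2) | (A3 -> A2))) <-> ~((A1 <-> A2) & (~(~A1 -> A2) | (~A2 | A3))) on each row and compare to f:
  A1=0, A2=0, A3=0: formula gives 0, f = 0 ✓
  A1=0, A2=0, A3=1: formula gives 0, f = 0 ✓
  A1=0, A2=1, A3=0: formula gives 0, f = 0 ✓
  A1=0, A2=1, A3=1: formula gives 0, f = 0 ✓
  A1=1, A2=0, A3=0: formula gives 1, f = 1 ✓
  … (the remaining 3 rows also agree.)
Every row agrees, so the formula is equivalent.

Yes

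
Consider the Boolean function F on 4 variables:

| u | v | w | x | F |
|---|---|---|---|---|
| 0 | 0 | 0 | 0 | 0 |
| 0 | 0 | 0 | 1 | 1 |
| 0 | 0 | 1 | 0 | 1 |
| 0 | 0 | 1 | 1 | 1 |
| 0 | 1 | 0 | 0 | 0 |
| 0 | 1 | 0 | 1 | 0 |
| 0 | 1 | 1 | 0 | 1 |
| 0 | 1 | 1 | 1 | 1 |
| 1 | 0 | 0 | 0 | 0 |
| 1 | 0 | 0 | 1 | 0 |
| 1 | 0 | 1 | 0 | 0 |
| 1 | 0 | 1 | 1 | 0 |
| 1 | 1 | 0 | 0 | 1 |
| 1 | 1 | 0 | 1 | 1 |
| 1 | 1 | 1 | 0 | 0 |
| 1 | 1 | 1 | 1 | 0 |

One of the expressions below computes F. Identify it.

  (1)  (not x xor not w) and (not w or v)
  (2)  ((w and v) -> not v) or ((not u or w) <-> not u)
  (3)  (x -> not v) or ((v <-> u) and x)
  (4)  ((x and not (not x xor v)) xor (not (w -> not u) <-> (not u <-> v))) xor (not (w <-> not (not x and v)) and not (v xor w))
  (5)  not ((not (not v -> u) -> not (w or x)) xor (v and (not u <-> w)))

(1) fails at (0,0,1,0): the formula yields 0, F is 1.
(2) fails at (0,0,0,0): the formula yields 1, F is 0.
(3) fails at (0,0,0,0): the formula yields 1, F is 0.
(4) fails at (0,0,1,1): the formula yields 0, F is 1.
(5) is the remaining candidate, and it agrees with F on all 16 inputs.

5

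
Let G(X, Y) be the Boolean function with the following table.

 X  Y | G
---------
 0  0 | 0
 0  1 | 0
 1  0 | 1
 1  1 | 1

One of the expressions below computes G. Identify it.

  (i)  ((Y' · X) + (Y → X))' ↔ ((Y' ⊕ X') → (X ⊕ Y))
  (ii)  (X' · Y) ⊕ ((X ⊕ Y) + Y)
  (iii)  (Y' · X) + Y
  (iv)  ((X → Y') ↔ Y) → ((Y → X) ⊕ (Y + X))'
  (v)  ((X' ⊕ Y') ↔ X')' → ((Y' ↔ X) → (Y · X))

ii

(i) fails at (0,1): the formula yields 1, G is 0.
(iii) fails at (0,1): the formula yields 1, G is 0.
(iv) fails at (0,0): the formula yields 1, G is 0.
(v) fails at (0,0): the formula yields 1, G is 0.
That leaves (ii). Evaluating it on every row reproduces the table of G exactly.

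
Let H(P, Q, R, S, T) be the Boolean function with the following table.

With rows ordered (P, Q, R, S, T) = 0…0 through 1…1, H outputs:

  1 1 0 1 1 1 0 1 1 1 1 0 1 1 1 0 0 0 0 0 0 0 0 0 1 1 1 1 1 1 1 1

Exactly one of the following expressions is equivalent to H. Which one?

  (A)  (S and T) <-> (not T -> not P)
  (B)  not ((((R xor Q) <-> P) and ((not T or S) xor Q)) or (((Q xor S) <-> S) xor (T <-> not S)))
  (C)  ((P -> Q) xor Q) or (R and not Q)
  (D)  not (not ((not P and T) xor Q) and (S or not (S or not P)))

(A): at (0,0,0,0,0) it gives 0, but H = 1 — eliminated.
(B): at (0,0,0,0,0) it gives 0, but H = 1 — eliminated.
(C): at (0,0,0,1,0) it gives 1, but H = 0 — eliminated.
That leaves (D). Evaluating it on every row reproduces the table of H exactly.

D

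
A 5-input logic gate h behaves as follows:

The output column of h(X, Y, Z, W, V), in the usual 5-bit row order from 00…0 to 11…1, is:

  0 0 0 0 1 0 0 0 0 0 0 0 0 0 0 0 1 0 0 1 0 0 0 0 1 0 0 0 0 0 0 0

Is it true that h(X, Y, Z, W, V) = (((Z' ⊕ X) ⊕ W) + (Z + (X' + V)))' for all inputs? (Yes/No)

Test each input against both h and the formula:
  X=0, Y=0, Z=0, W=0, V=0: formula gives 0, h = 0 ✓
  X=0, Y=0, Z=0, W=0, V=1: formula gives 0, h = 0 ✓
  X=0, Y=0, Z=0, W=1, V=0: formula gives 0, h = 0 ✓
  X=0, Y=0, Z=0, W=1, V=1: formula gives 0, h = 0 ✓
  X=0, Y=0, Z=1, W=0, V=0: formula gives 0, but h = 1 ✗
Row (0,0,1,0,0) is a counterexample, so the formula is not equivalent to h.

No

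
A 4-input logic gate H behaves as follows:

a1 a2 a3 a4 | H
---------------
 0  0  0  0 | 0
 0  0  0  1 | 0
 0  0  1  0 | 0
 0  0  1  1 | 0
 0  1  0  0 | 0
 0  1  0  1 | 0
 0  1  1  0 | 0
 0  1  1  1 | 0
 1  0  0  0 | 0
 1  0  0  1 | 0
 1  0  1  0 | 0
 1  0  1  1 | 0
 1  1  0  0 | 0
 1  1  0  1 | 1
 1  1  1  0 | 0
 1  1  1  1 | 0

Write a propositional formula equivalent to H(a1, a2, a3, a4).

Only row (1,1,0,1) gives 1. That row's minterm a1·a2·¬a3·a4 is H directly.

H(a1, a2, a3, a4) = ((a1 ∧ a2) ∧ ¬a3) ∧ a4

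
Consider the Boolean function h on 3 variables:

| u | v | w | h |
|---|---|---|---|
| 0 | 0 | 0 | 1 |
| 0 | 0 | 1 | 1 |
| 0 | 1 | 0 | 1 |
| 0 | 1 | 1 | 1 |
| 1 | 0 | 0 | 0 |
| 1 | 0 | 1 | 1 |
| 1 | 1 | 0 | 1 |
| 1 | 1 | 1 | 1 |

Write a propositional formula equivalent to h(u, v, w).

h(u, v, w) = not ((u and not v) and not w)

h is 0 on exactly one input, (1,0,0), whose minterm is u·¬v·¬w. So h is the negation of that single conjunction.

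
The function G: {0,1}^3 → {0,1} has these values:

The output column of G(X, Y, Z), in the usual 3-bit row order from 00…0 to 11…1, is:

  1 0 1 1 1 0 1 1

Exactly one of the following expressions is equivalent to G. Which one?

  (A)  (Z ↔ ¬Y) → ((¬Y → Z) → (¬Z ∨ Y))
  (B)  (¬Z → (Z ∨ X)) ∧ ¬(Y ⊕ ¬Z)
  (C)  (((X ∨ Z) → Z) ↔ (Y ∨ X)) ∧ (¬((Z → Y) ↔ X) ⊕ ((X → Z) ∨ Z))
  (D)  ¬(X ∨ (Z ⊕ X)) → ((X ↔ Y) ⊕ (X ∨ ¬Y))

A

(B): at (0,0,0) it gives 0, but G = 1 — eliminated.
(C): at (0,0,0) it gives 0, but G = 1 — eliminated.
(D): at (0,0,0) it gives 0, but G = 1 — eliminated.
(A) is the remaining candidate, and it agrees with G on all 8 inputs.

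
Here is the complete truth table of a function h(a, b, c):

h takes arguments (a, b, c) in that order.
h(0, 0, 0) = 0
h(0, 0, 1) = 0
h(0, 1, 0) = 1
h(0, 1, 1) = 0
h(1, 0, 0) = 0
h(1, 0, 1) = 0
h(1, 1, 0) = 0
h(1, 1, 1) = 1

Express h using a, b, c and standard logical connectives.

h=1 on 2 inputs: (0,1,0), (1,1,1). Reading each as a conjunction of literals (¬a·b·¬c, a·b·c) and taking the OR gives the canonical DNF.

h(a, b, c) = ((NOT a AND b) AND NOT c) OR ((a AND b) AND c)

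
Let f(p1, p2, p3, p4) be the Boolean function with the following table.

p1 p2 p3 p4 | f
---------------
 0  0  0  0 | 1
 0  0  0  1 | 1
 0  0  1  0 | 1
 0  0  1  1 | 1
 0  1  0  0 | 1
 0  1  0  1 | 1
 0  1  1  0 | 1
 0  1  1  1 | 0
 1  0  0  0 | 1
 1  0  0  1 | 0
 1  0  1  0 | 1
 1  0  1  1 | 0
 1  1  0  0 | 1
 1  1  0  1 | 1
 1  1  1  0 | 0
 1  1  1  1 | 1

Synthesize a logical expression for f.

The 0-rows are (0,1,1,1), (1,0,0,1), (1,0,1,1), (1,1,1,0). Take each as a conjunction (¬p1·p2·p3·p4, p1·¬p2·¬p3·p4, p1·¬p2·p3·p4, p1·p2·p3·¬p4), form their disjunction, and complement — that gives a formula that is 1 everywhere f is.

f(p1, p2, p3, p4) = not ((((((not p1 and p2) and p3) and p4) or (((p1 and not p2) and not p3) and p4)) or (((p1 and not p2) and p3) and p4)) or (((p1 and p2) and p3) and not p4))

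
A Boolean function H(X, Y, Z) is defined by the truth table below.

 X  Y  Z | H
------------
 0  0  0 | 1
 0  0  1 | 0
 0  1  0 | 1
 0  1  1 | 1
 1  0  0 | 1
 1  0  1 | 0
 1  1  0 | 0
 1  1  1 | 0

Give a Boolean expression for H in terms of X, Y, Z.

Collect the rows where H=1 — (0,0,0), (0,1,0), (0,1,1), (1,0,0) — and write one minterm per row: ¬X·¬Y·¬Z, ¬X·Y·¬Z, ¬X·Y·Z, X·¬Y·¬Z. Their union (logical OR) reproduces the table exactly.

H(X, Y, Z) = ((((¬X ∧ ¬Y) ∧ ¬Z) ∨ ((¬X ∧ Y) ∧ ¬Z)) ∨ ((¬X ∧ Y) ∧ Z)) ∨ ((X ∧ ¬Y) ∧ ¬Z)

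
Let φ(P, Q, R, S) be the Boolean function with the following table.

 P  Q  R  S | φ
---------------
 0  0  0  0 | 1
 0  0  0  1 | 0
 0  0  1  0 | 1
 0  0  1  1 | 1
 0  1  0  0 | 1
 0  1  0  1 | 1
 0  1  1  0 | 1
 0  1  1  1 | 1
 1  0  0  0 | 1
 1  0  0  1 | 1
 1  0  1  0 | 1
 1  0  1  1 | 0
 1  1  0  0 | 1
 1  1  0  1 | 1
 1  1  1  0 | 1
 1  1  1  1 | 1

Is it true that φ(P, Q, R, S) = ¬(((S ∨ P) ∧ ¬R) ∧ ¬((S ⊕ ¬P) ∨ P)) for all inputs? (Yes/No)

Evaluate ¬(((S ∨ P) ∧ ¬R) ∧ ¬((S ⊕ ¬P) ∨ P)) on each row and compare to φ:
  P=0, Q=0, R=0, S=0: formula gives 1, φ = 1 ✓
  P=0, Q=0, R=0, S=1: formula gives 0, φ = 0 ✓
  P=0, Q=0, R=1, S=0: formula gives 1, φ = 1 ✓
  P=0, Q=0, R=1, S=1: formula gives 1, φ = 1 ✓
  …
  P=0, Q=1, R=0, S=1: formula gives 0, but φ = 1 ✗
Row (0,1,0,1) is a counterexample, so the formula is not equivalent to φ.

No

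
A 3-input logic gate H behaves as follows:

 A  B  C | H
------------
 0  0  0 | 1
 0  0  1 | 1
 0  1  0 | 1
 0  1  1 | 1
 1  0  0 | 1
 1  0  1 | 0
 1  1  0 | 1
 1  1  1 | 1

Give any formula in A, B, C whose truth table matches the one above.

H(A, B, C) = ((A · B') · C)'

H is 0 on exactly one input, (1,0,1), whose minterm is A·¬B·C. So H is the negation of that single conjunction.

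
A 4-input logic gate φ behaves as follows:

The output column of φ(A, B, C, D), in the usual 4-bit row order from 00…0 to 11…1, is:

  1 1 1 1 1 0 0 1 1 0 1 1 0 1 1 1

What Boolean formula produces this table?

The 0-rows are (0,1,0,1), (0,1,1,0), (1,0,0,1), (1,1,0,0). Take each as a conjunction (¬A·B·¬C·D, ¬A·B·C·¬D, A·¬B·¬C·D, A·B·¬C·¬D), form their disjunction, and complement — that gives a formula that is 1 everywhere φ is.

φ(A, B, C, D) = NOT ((((((NOT A AND B) AND NOT C) AND D) OR (((NOT A AND B) AND C) AND NOT D)) OR (((A AND NOT B) AND NOT C) AND D)) OR (((A AND B) AND NOT C) AND NOT D))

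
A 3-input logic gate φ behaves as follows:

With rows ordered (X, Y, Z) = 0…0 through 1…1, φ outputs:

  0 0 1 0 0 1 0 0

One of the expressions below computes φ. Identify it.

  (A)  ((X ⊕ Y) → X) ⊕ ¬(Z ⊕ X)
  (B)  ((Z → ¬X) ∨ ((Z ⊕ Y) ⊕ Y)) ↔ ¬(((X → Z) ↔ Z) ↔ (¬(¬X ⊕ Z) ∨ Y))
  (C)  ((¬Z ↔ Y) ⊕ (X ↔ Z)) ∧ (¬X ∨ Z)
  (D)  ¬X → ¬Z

B

(A): at (0,0,1) it gives 1, but φ = 0 — eliminated.
(C): at (0,0,0) it gives 1, but φ = 0 — eliminated.
(D): at (0,0,0) it gives 1, but φ = 0 — eliminated.
That leaves (B). Evaluating it on every row reproduces the table of φ exactly.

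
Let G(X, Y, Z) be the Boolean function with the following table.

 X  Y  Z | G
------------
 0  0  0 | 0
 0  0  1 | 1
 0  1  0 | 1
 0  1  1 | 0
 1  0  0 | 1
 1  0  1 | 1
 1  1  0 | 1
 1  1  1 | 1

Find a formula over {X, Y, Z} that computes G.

The 0-rows are (0,0,0), (0,1,1). Take each as a conjunction (¬X·¬Y·¬Z, ¬X·Y·Z), form their disjunction, and complement — that gives a formula that is 1 everywhere G is.

G(X, Y, Z) = not (((not X and not Y) and not Z) or ((not X and Y) and Z))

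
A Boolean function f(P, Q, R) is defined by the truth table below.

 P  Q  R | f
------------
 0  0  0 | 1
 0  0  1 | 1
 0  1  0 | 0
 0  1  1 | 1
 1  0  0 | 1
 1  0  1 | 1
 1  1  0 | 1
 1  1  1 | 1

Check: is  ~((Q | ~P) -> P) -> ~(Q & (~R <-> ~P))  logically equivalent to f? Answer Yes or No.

Check the formula against f row by row:
  P=0, Q=0, R=0: formula gives 1, f = 1 ✓
  P=0, Q=0, R=1: formula gives 1, f = 1 ✓
  P=0, Q=1, R=0: formula gives 0, f = 0 ✓
  P=0, Q=1, R=1: formula gives 1, f = 1 ✓
  P=1, Q=0, R=0: formula gives 1, f = 1 ✓
  … (the remaining 3 rows also agree.)
No disagreement on any input; they are logically equivalent.

Yes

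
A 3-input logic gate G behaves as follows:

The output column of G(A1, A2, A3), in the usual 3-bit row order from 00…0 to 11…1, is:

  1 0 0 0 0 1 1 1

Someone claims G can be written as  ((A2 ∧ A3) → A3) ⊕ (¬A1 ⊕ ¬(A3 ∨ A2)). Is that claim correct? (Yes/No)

Yes

Check the formula against G row by row:
  A1=0, A2=0, A3=0: formula gives 1, G = 1 ✓
  A1=0, A2=0, A3=1: formula gives 0, G = 0 ✓
  A1=0, A2=1, A3=0: formula gives 0, G = 0 ✓
  A1=0, A2=1, A3=1: formula gives 0, G = 0 ✓
  A1=1, A2=0, A3=0: formula gives 0, G = 0 ✓
  … (the remaining 3 rows also agree.)
No disagreement on any input; they are logically equivalent.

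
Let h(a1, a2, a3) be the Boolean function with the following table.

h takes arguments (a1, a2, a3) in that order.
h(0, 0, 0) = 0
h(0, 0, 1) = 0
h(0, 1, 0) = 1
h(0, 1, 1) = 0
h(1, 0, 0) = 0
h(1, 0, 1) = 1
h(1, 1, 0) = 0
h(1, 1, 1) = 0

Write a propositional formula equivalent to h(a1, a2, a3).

h(a1, a2, a3) = ((~a1 & a2) & ~a3) | ((a1 & ~a2) & a3)

The 1-rows are (0,1,0), (1,0,1). Each contributes one minterm — ¬a1·a2·¬a3; a1·¬a2·a3 — and their disjunction is a sum-of-products form of h.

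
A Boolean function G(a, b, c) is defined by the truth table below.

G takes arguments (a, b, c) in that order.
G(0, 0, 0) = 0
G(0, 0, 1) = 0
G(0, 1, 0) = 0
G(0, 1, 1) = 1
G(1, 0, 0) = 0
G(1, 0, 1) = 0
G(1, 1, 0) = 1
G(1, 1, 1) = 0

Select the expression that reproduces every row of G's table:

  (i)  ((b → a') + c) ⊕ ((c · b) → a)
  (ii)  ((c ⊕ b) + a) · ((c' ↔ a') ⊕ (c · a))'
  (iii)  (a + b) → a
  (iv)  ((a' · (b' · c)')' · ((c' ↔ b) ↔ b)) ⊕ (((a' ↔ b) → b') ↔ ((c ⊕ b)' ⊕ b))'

i

(ii): at (0,0,1) it gives 1, but G = 0 — eliminated.
(iii): at (0,0,0) it gives 1, but G = 0 — eliminated.
(iv): at (0,0,1) it gives 1, but G = 0 — eliminated.
Only (i) survives; checking it on all 8 rows confirms it matches G.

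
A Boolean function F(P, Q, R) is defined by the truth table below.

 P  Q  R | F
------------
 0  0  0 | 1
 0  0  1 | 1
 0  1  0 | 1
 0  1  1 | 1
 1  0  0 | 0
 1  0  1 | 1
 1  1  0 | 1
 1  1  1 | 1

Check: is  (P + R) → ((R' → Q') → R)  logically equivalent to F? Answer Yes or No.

Yes

Test each input against both F and the formula:
  P=0, Q=0, R=0: formula gives 1, F = 1 ✓
  P=0, Q=0, R=1: formula gives 1, F = 1 ✓
  P=0, Q=1, R=0: formula gives 1, F = 1 ✓
  P=0, Q=1, R=1: formula gives 1, F = 1 ✓
  P=1, Q=0, R=0: formula gives 0, F = 0 ✓
  … (the remaining 3 rows also agree.)
All 8 rows match — the expression computes F exactly.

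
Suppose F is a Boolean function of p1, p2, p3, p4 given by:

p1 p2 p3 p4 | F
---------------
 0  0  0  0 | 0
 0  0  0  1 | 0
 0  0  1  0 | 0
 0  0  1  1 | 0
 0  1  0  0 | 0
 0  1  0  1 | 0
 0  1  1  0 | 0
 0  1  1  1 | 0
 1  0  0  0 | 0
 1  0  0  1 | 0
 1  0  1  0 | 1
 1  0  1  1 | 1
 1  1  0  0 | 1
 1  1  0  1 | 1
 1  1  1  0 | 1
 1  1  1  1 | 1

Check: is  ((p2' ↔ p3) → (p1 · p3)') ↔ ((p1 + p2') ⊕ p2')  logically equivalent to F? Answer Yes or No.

Check the formula against F row by row:
  p1=0, p2=0, p3=0, p4=0: formula gives 0, F = 0 ✓
  p1=0, p2=0, p3=0, p4=1: formula gives 0, F = 0 ✓
  p1=0, p2=0, p3=1, p4=0: formula gives 0, F = 0 ✓
  p1=0, p2=0, p3=1, p4=1: formula gives 0, F = 0 ✓
  …and likewise for the remaining 12 rows.
Every row agrees, so the formula is equivalent.

Yes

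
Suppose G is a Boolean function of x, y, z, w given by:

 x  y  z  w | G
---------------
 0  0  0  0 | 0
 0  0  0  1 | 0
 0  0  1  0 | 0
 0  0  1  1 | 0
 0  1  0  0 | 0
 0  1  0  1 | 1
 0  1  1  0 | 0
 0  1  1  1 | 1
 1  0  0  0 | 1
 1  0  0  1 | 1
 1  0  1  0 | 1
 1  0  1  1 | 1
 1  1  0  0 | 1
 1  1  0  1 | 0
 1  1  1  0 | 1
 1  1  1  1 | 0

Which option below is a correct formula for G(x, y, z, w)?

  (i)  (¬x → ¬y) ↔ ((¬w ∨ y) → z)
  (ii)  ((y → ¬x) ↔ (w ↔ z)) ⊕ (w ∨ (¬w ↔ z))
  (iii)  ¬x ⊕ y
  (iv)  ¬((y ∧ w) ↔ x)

(i) fails at (0,0,0,1): the formula yields 1, G is 0.
(ii) fails at (0,0,0,0): the formula yields 1, G is 0.
(iii) fails at (0,0,0,0): the formula yields 1, G is 0.
(iv) is the remaining candidate, and it agrees with G on all 16 inputs.

iv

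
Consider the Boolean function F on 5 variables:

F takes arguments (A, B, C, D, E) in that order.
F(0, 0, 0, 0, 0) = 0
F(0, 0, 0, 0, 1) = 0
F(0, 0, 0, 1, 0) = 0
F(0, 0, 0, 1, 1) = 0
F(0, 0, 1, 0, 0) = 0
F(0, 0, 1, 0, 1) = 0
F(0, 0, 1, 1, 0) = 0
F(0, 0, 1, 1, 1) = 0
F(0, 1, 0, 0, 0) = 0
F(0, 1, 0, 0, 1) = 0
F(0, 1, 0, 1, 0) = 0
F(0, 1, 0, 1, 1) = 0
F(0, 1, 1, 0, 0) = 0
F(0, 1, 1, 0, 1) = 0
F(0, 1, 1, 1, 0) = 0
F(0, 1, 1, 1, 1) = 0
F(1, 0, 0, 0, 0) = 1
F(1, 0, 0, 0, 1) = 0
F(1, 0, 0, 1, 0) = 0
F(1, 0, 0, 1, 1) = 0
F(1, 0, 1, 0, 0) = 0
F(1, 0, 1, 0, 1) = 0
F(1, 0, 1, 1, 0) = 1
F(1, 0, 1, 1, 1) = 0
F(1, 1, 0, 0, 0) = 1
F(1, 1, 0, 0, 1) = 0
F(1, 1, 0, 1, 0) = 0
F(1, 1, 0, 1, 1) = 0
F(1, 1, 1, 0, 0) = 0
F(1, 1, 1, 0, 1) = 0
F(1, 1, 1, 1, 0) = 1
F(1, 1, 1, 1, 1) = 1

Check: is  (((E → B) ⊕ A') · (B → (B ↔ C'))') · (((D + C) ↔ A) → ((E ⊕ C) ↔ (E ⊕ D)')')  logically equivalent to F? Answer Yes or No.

Check the formula against F row by row:
  A=0, B=0, C=0, D=0, E=0: formula gives 0, F = 0 ✓
  A=0, B=0, C=0, D=0, E=1: formula gives 0, F = 0 ✓
  A=0, B=0, C=0, D=1, E=0: formula gives 0, F = 0 ✓
  A=0, B=0, C=0, D=1, E=1: formula gives 0, F = 0 ✓
  …
  A=1, B=0, C=0, D=0, E=0: formula gives 0, but F = 1 ✗
A single disagreement suffices: at (1,0,0,0,0) they differ, so the formula does not compute F.

No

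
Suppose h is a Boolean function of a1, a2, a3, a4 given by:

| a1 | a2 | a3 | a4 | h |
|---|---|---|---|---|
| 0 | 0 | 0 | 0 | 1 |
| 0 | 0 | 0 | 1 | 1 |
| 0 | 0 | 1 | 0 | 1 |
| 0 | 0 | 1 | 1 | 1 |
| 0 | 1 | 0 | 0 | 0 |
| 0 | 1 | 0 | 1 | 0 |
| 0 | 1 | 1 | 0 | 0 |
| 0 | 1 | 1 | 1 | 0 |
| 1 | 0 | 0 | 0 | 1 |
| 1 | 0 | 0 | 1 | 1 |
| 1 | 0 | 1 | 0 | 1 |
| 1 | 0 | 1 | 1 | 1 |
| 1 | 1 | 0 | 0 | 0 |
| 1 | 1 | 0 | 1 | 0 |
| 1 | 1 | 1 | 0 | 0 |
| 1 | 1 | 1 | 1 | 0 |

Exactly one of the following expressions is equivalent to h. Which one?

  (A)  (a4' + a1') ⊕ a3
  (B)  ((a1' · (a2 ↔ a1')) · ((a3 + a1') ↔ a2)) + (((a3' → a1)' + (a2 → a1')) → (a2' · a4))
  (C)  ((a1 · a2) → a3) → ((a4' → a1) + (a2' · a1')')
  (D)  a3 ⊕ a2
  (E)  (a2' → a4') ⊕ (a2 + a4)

(A): at (0,0,1,0) it gives 0, but h = 1 — eliminated.
(B): at (0,0,0,0) it gives 0, but h = 1 — eliminated.
(C): at (0,0,0,0) it gives 0, but h = 1 — eliminated.
(D): at (0,0,0,0) it gives 0, but h = 1 — eliminated.
Only (E) survives; checking it on all 16 rows confirms it matches h.

E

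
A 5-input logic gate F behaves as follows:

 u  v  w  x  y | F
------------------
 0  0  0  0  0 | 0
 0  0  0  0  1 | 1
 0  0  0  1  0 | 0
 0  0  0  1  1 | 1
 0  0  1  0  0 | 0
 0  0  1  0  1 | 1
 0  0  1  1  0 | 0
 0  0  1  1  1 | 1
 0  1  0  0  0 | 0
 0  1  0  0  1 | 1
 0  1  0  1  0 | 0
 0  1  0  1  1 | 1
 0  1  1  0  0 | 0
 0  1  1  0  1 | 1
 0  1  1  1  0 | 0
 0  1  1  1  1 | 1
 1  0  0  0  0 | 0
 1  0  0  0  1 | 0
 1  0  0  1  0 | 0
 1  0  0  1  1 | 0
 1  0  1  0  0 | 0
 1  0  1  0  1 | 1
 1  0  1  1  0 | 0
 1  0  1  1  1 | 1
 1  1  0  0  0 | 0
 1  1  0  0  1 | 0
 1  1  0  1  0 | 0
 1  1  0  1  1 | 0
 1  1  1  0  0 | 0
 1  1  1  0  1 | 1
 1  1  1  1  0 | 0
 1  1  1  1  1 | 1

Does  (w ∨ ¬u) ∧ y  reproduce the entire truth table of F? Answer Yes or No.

Test each input against both F and the formula:
  u=0, v=0, w=0, x=0, y=0: formula gives 0, F = 0 ✓
  u=0, v=0, w=0, x=0, y=1: formula gives 1, F = 1 ✓
  u=0, v=0, w=0, x=1, y=0: formula gives 0, F = 0 ✓
  u=0, v=0, w=0, x=1, y=1: formula gives 1, F = 1 ✓
  … (the remaining 28 rows also agree.)
All 32 rows match — the expression computes F exactly.

Yes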